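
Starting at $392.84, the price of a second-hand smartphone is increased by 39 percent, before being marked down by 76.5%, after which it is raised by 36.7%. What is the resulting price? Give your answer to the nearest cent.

Apply the 39% increase: $392.84 × 1.39 = $546.0476.
Apply the 76.5% decrease: $546.0476 × 0.235 = $128.321186.
Apply the 36.7% increase: $128.321186 × 1.367 = $175.415061262 ≈ $175.42.

$175.42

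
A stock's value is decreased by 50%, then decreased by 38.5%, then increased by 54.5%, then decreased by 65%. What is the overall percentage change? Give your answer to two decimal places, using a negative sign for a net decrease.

-83.37%

The combined multiplier is 0.5 × 0.615 × 1.545 × 0.35 = 0.166280625.
That corresponds to a decrease of 83.37%.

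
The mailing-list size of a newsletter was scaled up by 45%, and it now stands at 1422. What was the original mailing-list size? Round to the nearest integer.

The overall multiplier applied was 1.45.
So the original mailing-list size was 1422 ÷ 1.45 ≈ 981.

981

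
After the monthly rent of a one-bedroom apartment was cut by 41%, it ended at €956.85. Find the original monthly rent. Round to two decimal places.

€1621.78

The overall multiplier applied was 0.59.
So the original monthly rent was €956.85 ÷ 0.59 ≈ €1621.78.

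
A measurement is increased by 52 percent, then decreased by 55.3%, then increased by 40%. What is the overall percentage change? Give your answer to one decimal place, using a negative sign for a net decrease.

A 52% increase multiplies by 1.52.
Then a 55.3% decrease: 1.52 × 0.447 = 0.67944.
Then a 40% increase: 0.67944 × 1.4 = 0.951216.
Overall factor 0.951216, i.e. -4.9%.

-4.9%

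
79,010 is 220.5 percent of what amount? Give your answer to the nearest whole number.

35,832

79,010 ÷ 2.205 ≈ 35,832.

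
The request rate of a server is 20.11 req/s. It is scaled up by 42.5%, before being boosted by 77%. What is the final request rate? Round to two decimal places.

Apply the 42.5% increase: 20.11 × 1.425 = 28.65675.
Apply the 77% increase: 28.65675 × 1.77 = 50.7224475 ≈ 50.72.

50.72 req/s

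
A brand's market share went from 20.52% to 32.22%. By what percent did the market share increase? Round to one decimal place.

The change is 32.22 − 20.52 = 11.70 percentage points.
Relative to the original 20.52%, that is 11.70 ÷ 20.52 ≈ 57.0%.
So the market share rose by 57.0%.

57.0%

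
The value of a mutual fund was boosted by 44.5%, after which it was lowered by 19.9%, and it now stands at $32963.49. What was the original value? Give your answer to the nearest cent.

$28479.53

Undoing the 19.9% decrease: $32963.49 ÷ 0.801 ≈ $41152.921348.
Undoing the 44.5% increase: $41152.921348 ÷ 1.445 ≈ $28479.53.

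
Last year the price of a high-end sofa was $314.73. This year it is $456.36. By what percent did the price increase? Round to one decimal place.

Change: $456.36 − $314.73 = $141.63.
Relative to the original: $141.63 ÷ $314.73 ≈ 45.0%.
So the price increased by 45.0%.

45.0%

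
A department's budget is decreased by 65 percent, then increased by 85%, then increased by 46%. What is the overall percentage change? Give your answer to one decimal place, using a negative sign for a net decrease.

The combined multiplier is 0.35 × 1.85 × 1.46 = 0.94535.
That corresponds to a decrease of 5.5%.

-5.5%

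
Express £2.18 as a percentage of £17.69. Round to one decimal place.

12.3%

£2.18 ÷ £17.69 ≈ 12.3%.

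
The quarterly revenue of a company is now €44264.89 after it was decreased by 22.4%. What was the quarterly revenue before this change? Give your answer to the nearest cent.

The overall multiplier applied was 0.776.
So the original quarterly revenue was €44264.89 ÷ 0.776 ≈ €57042.38.

€57042.38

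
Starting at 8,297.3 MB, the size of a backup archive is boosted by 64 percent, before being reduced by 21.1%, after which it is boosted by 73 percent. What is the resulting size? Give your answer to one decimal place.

Each change multiplies by a factor: 1.64 × 0.789 × 1.73 = 2.2385508.
8,297.3 × 2.2385508 = 18573.92755284 ≈ 18,573.9.

18,573.9 MB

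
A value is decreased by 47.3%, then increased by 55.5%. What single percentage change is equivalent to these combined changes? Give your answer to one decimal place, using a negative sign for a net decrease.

-18.1%

The combined multiplier is 0.527 × 1.555 = 0.819485.
That corresponds to a decrease of 18.1%.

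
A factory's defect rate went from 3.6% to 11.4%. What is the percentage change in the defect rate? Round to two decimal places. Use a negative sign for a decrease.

216.67%

The change is 11.4 − 3.6 = 7.8 percentage points.
Relative to the original 3.6%, that is 7.8 ÷ 3.6 ≈ 216.67%.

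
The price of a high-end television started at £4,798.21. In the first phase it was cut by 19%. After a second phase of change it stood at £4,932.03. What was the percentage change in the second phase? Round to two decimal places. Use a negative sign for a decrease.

26.90%

After the first phase: £4,798.21 × 0.81 = £3886.5501.
Second-phase multiplier: £4,932.03 ÷ £3886.5501 ≈ 1.268999.
That is a change of 26.90%.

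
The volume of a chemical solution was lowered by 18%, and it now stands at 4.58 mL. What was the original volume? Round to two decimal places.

The overall multiplier applied was 0.82.
So the original volume was 4.58 ÷ 0.82 ≈ 5.59 mL.

5.59 mL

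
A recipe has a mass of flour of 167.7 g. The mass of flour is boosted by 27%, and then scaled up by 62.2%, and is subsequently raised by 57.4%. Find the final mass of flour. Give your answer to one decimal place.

543.7 g

Each change multiplies by a factor: 1.27 × 1.622 × 1.574 = 3.24234556.
167.7 × 3.24234556 = 543.741350412 ≈ 543.7.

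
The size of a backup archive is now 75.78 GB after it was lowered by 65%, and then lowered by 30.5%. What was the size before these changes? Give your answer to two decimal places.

311.53 GB

The overall multiplier applied was 0.35 × 0.695 = 0.24325.
So the original size was 75.78 ÷ 0.24325 ≈ 311.53 GB.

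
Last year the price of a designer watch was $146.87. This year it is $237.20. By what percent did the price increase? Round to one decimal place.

Change: $237.20 − $146.87 = $90.33.
Relative to the original: $90.33 ÷ $146.87 ≈ 61.5%.
So the price increased by 61.5%.

61.5%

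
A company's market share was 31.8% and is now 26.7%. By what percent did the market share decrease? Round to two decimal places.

16.04%

The change is 26.7 − 31.8 = -5.1 percentage points.
Relative to the original 31.8%, that is -5.1 ÷ 31.8 ≈ -16.04%.
So the market share fell by 16.04%.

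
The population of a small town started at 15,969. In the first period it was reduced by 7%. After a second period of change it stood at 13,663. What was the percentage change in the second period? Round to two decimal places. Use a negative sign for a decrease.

-8.00%

After the first period: 15,969 × 0.93 = 14851.17.
Second-period multiplier: 13,663 ÷ 14851.17 ≈ 0.919995.
That is a change of -8.00%.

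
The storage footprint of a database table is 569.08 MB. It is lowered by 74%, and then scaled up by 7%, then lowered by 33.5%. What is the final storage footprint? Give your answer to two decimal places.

Each change multiplies by a factor: 0.26 × 1.07 × 0.665 = 0.185003.
569.08 × 0.185003 = 105.28150724 ≈ 105.28.

105.28 MB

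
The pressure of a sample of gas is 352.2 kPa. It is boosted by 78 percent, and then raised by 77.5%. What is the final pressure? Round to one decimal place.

1112.8 kPa

After the 78% increase: 352.2 × 1.78 = 626.916.
Apply the 77.5% increase: 626.916 × 1.775 = 1112.7759 ≈ 1112.8.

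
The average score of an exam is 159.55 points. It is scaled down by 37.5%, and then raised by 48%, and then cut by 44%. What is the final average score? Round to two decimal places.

Apply the 37.5% decrease: 159.55 × 0.625 = 99.71875.
Apply the 48% increase: 99.71875 × 1.48 = 147.58375.
After the 44% decrease: 147.58375 × 0.56 = 82.6469 ≈ 82.65.

82.65 points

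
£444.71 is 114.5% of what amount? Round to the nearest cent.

£388.39

£444.71 ÷ 1.145 ≈ £388.39.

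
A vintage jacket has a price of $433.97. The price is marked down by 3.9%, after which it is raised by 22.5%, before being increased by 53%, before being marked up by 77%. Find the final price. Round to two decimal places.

Each change multiplies by a factor: 0.961 × 1.225 × 1.53 × 1.77 = 3.1880430225.
$433.97 × 3.1880430225 = $1383.515030474325 ≈ $1383.52.

$1383.52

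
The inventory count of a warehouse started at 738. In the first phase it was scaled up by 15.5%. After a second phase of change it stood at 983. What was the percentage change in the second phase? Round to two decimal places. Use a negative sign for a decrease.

After the first phase: 738 × 1.155 = 852.39.
Second-phase multiplier: 983 ÷ 852.39 ≈ 1.153228.
That is a change of 15.32%.

15.32%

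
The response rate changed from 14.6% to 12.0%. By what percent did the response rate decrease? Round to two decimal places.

17.81%

The change is 12.0 − 14.6 = -2.6 percentage points.
Relative to the original 14.6%, that is -2.6 ÷ 14.6 ≈ -17.81%.
So the response rate fell by 17.81%.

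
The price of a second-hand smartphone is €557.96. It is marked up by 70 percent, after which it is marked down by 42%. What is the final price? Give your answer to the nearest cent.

€550.15

Each change multiplies by a factor: 1.7 × 0.58 = 0.986.
€557.96 × 0.986 = €550.14856 ≈ €550.15.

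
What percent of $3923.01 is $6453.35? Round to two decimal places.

164.50%

$6453.35 ÷ $3923.01 ≈ 164.50%.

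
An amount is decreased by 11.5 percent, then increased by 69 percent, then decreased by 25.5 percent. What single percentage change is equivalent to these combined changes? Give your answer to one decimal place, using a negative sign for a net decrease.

An 11.5% decrease multiplies by 0.885.
Then a 69% increase: 0.885 × 1.69 = 1.49565.
Then a 25.5% decrease: 1.49565 × 0.745 = 1.11425925.
Overall factor 1.11425925, i.e. 11.4%.

11.4%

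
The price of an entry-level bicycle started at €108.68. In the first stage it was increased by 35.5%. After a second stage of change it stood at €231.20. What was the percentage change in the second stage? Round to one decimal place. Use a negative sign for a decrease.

After the first stage: €108.68 × 1.355 = €147.2614.
Second-stage multiplier: €231.20 ÷ €147.2614 ≈ 1.57.
That is a change of 57.0%.

57.0%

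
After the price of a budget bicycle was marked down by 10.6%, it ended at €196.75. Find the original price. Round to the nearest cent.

The overall multiplier applied was 0.894.
So the original price was €196.75 ÷ 0.894 ≈ €220.08.

€220.08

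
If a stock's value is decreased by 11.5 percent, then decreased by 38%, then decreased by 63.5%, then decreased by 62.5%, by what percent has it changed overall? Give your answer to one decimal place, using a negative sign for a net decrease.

-92.5%

The combined multiplier is 0.885 × 0.62 × 0.365 × 0.375 = 0.0751033125.
That corresponds to a decrease of 92.5%.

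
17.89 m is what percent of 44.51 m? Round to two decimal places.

17.89 m ÷ 44.51 m ≈ 40.19%.

40.19%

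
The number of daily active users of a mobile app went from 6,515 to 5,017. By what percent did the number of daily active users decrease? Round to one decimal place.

Change: 5,017 − 6,515 = -1,498.
Relative to the original: -1,498 ÷ 6,515 ≈ -23.0%.
So the number of daily active users decreased by 23.0%.

23.0%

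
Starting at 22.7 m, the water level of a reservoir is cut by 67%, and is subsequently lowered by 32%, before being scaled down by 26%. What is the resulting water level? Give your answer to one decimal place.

3.8 m

Each change multiplies by a factor: 0.33 × 0.68 × 0.74 = 0.166056.
22.7 × 0.166056 = 3.7694712 ≈ 3.8.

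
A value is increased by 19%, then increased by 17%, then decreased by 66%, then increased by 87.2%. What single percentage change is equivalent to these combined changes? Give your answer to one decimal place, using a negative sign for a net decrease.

The combined multiplier is 1.19 × 1.17 × 0.34 × 1.872 = 0.886171104.
That corresponds to a decrease of 11.4%.

-11.4%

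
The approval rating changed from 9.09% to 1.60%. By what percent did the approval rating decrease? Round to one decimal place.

The change is 1.60 − 9.09 = -7.49 percentage points.
Relative to the original 9.09%, that is -7.49 ÷ 9.09 ≈ -82.4%.
So the approval rating fell by 82.4%.

82.4%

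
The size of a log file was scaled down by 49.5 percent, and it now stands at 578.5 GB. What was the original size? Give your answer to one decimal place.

1,145.5 GB

The overall multiplier applied was 0.505.
So the original size was 578.5 ÷ 0.505 ≈ 1,145.5 GB.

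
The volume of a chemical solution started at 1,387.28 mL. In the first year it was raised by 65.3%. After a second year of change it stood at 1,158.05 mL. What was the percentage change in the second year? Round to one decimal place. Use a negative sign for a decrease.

After the first year: 1,387.28 × 1.653 = 2293.17384.
Second-year multiplier: 1,158.05 ÷ 2293.17384 ≈ 0.505.
That is a change of -49.5%.

-49.5%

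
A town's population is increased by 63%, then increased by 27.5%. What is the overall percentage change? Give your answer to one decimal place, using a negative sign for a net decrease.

107.8%

A 63% increase multiplies by 1.63.
Then a 27.5% increase: 1.63 × 1.275 = 2.07825.
Overall factor 2.07825, i.e. 107.8%.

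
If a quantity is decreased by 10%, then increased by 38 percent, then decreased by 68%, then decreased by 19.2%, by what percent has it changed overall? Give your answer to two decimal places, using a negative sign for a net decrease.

-67.89%

The combined multiplier is 0.9 × 1.38 × 0.32 × 0.808 = 0.32113152.
That corresponds to a decrease of 67.89%.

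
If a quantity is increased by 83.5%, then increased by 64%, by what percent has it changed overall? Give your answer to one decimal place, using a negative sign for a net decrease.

An 83.5% increase multiplies by 1.835.
Then a 64% increase: 1.835 × 1.64 = 3.0094.
Overall factor 3.0094, i.e. 200.9%.

200.9%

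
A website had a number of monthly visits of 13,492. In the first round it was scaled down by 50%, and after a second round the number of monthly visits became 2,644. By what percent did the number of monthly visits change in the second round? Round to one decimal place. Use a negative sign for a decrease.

-60.8%

After the first round: 13,492 × 0.5 = 6746.
Second-round multiplier: 2,644 ÷ 6746 ≈ 0.39194.
That is a change of -60.8%.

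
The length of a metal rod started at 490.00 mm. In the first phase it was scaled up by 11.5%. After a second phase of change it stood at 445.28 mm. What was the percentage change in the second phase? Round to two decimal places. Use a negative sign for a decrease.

After the first phase: 490.00 × 1.115 = 546.35.
Second-phase multiplier: 445.28 ÷ 546.35 ≈ 0.815009.
That is a change of -18.50%.

-18.50%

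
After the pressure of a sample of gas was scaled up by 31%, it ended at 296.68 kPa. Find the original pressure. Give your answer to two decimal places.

226.47 kPa

The overall multiplier applied was 1.31.
So the original pressure was 296.68 ÷ 1.31 ≈ 226.47 kPa.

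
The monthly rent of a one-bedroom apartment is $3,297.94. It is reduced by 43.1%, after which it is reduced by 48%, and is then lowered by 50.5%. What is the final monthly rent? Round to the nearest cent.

Each change multiplies by a factor: 0.569 × 0.52 × 0.495 = 0.1464606.
$3,297.94 × 0.1464606 = $483.018271164 ≈ $483.02.

$483.02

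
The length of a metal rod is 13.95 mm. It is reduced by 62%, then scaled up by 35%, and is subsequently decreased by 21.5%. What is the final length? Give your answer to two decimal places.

5.62 mm

Apply the 62% decrease: 13.95 × 0.38 = 5.301.
Apply the 35% increase: 5.301 × 1.35 = 7.15635.
Apply the 21.5% decrease: 7.15635 × 0.785 = 5.61773475 ≈ 5.62.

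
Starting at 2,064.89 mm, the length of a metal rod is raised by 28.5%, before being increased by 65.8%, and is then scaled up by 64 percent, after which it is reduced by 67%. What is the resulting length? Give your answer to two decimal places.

28.5% increase: 2,064.89 × 1.285 = 2653.38365.
After the 65.8% increase: 2653.38365 × 1.658 = 4399.3100917.
After the 64% increase: 4399.3100917 × 1.64 = 7214.868550388.
After the 67% decrease: 7214.868550388 × 0.33 = 2380.90662162804 ≈ 2,380.91.

2,380.91 mm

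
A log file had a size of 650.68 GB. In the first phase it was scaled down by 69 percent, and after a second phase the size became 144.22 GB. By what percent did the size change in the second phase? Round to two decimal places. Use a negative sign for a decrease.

After the first phase: 650.68 × 0.31 = 201.7108.
Second-phase multiplier: 144.22 ÷ 201.7108 ≈ 0.714984.
That is a change of -28.50%.

-28.50%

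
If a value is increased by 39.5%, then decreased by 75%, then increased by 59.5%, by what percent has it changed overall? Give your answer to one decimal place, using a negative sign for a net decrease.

A 39.5% increase multiplies by 1.395.
Then a 75% decrease: 1.395 × 0.25 = 0.34875.
Then a 59.5% increase: 0.34875 × 1.595 = 0.55625625.
Overall factor 0.55625625, i.e. -44.4%.

-44.4%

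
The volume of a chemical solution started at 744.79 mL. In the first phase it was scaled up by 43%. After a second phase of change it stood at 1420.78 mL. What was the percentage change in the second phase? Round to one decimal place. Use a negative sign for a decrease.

33.4%

After the first phase: 744.79 × 1.43 = 1065.0497.
Second-phase multiplier: 1420.78 ÷ 1065.0497 ≈ 1.334.
That is a change of 33.4%.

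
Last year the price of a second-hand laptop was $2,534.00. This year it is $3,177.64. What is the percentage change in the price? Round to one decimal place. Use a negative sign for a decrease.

Change: $3,177.64 − $2,534.00 = $643.64.
Relative to the original: $643.64 ÷ $2,534.00 ≈ 25.4%.

25.4%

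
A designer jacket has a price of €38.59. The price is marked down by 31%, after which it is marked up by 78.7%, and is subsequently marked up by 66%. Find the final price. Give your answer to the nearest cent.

€78.99

Each change multiplies by a factor: 0.69 × 1.787 × 1.66 = 2.0468298.
€38.59 × 2.0468298 = €78.987161982 ≈ €78.99.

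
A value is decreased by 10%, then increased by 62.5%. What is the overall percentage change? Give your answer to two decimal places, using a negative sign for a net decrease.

46.25%

A 10% decrease multiplies by 0.9.
Then a 62.5% increase: 0.9 × 1.625 = 1.4625.
Overall factor 1.4625, i.e. 46.25%.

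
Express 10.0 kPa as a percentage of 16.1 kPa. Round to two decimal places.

10.0 kPa ÷ 16.1 kPa ≈ 62.11%.

62.11%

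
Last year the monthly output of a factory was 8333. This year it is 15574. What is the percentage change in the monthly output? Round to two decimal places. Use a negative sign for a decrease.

86.90%

Change: 15574 − 8333 = 7241.
Relative to the original: 7241 ÷ 8333 ≈ 86.90%.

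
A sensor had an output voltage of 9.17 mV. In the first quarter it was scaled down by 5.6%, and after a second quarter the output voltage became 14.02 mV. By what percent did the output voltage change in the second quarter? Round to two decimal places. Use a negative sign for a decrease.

After the first quarter: 9.17 × 0.944 = 8.65648.
Second-quarter multiplier: 14.02 ÷ 8.65648 ≈ 1.619596.
That is a change of 61.96%.

61.96%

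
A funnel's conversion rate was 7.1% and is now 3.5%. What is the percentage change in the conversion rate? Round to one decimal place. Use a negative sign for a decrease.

The change is 3.5 − 7.1 = -3.6 percentage points.
Relative to the original 7.1%, that is -3.6 ÷ 7.1 ≈ -50.7%.

-50.7%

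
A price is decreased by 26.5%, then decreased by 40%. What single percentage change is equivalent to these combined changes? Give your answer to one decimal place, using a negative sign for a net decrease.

A 26.5% decrease multiplies by 0.735.
Then a 40% decrease: 0.735 × 0.6 = 0.441.
Overall factor 0.441, i.e. -55.9%.

-55.9%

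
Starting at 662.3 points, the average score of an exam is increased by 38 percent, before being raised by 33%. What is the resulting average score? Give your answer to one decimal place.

1215.6 points

Each change multiplies by a factor: 1.38 × 1.33 = 1.8354.
662.3 × 1.8354 = 1215.58542 ≈ 1215.6.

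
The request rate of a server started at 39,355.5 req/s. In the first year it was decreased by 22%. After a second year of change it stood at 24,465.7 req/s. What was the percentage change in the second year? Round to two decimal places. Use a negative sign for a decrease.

After the first year: 39,355.5 × 0.78 = 30697.29.
Second-year multiplier: 24,465.7 ÷ 30697.29 ≈ 0.796999.
That is a change of -20.30%.

-20.30%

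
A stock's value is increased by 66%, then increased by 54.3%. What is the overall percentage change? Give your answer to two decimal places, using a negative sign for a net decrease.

The combined multiplier is 1.66 × 1.543 = 2.56138.
That corresponds to an increase of 156.14%.

156.14%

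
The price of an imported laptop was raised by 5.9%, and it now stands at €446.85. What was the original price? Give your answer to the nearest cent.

The overall multiplier applied was 1.059.
So the original price was €446.85 ÷ 1.059 ≈ €421.95.

€421.95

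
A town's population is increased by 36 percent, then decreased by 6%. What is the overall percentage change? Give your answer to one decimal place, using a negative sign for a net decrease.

A 36% increase multiplies by 1.36.
Then a 6% decrease: 1.36 × 0.94 = 1.2784.
Overall factor 1.2784, i.e. 27.8%.

27.8%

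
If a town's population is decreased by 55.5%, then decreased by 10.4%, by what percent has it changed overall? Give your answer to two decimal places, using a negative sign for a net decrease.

A 55.5% decrease multiplies by 0.445.
Then a 10.4% decrease: 0.445 × 0.896 = 0.39872.
Overall factor 0.39872, i.e. -60.13%.

-60.13%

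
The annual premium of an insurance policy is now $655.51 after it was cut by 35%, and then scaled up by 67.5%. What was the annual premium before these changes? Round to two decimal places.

$602.08

Undoing the 67.5% increase: $655.51 ÷ 1.675 ≈ $391.349254.
Undoing the 35% decrease: $391.349254 ÷ 0.65 ≈ $602.08.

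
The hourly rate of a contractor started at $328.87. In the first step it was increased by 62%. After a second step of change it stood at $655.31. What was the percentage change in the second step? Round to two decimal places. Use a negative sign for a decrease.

23.00%

After the first step: $328.87 × 1.62 = $532.7694.
Second-step multiplier: $655.31 ÷ $532.7694 ≈ 1.230007.
That is a change of 23.00%.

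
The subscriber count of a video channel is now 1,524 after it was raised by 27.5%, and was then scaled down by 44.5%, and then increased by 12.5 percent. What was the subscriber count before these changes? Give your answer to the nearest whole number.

The overall multiplier applied was 1.275 × 0.555 × 1.125 = 0.796078125.
So the original subscriber count was 1,524 ÷ 0.796078125 ≈ 1,914.

1,914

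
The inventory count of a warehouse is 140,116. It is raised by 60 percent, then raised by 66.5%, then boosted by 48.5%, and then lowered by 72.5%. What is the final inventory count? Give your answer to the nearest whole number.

152,434

Each change multiplies by a factor: 1.6 × 1.665 × 1.485 × 0.275 = 1.087911.
140,116 × 1.087911 = 152433.737676 ≈ 152,434.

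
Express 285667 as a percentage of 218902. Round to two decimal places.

285667 ÷ 218902 ≈ 130.50%.

130.50%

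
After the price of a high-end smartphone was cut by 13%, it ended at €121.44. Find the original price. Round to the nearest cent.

The overall multiplier applied was 0.87.
So the original price was €121.44 ÷ 0.87 ≈ €139.59.

€139.59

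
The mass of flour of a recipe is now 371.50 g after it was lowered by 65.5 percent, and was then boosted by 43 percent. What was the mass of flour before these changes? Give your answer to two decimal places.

753.02 g

The overall multiplier applied was 0.345 × 1.43 = 0.49335.
So the original mass of flour was 371.50 ÷ 0.49335 ≈ 753.02 g.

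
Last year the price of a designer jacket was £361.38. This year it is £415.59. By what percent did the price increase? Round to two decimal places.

Change: £415.59 − £361.38 = £54.21.
Relative to the original: £54.21 ÷ £361.38 ≈ 15.00%.
So the price increased by 15.00%.

15.00%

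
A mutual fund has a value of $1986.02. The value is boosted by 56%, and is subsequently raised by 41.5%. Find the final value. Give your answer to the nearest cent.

Apply the 56% increase: $1986.02 × 1.56 = $3098.1912.
41.5% increase: $3098.1912 × 1.415 = $4383.940548 ≈ $4383.94.

$4383.94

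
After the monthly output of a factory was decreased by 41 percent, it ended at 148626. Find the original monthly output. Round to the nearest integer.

251908

The overall multiplier applied was 0.59.
So the original monthly output was 148626 ÷ 0.59 ≈ 251908.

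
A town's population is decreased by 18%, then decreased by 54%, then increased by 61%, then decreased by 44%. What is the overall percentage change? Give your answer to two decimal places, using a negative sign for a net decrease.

-65.99%

The combined multiplier is 0.82 × 0.46 × 1.61 × 0.56 = 0.34008352.
That corresponds to a decrease of 65.99%.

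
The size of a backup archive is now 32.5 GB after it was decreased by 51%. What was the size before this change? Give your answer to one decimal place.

The overall multiplier applied was 0.49.
So the original size was 32.5 ÷ 0.49 ≈ 66.3 GB.

66.3 GB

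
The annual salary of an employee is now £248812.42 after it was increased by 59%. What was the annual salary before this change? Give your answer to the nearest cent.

£156485.80

The overall multiplier applied was 1.59.
So the original annual salary was £248812.42 ÷ 1.59 ≈ £156485.80.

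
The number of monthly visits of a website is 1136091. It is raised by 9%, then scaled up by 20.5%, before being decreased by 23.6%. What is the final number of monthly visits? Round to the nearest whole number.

1140040

Each change multiplies by a factor: 1.09 × 1.205 × 0.764 = 1.0034758.
1136091 × 1.0034758 = 1140039.8250978 ≈ 1140040.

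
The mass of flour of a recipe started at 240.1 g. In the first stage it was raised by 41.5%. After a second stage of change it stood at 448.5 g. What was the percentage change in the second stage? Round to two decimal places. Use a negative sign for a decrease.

32.01%

After the first stage: 240.1 × 1.415 = 339.7415.
Second-stage multiplier: 448.5 ÷ 339.7415 ≈ 1.320121.
That is a change of 32.01%.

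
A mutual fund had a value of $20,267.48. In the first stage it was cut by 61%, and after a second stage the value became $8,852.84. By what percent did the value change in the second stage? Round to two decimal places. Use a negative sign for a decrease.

After the first stage: $20,267.48 × 0.39 = $7904.3172.
Second-stage multiplier: $8,852.84 ÷ $7904.3172 ≈ 1.120001.
That is a change of 12.00%.

12.00%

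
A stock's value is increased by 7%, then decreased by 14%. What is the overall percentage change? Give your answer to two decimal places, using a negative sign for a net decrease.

A 7% increase multiplies by 1.07.
Then a 14% decrease: 1.07 × 0.86 = 0.9202.
Overall factor 0.9202, i.e. -7.98%.

-7.98%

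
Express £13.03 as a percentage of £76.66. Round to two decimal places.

£13.03 ÷ £76.66 ≈ 17.00%.

17.00%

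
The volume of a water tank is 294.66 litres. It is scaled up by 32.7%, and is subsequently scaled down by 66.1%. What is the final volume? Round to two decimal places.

32.7% increase: 294.66 × 1.327 = 391.01382.
Apply the 66.1% decrease: 391.01382 × 0.339 = 132.55368498 ≈ 132.55.

132.55 litres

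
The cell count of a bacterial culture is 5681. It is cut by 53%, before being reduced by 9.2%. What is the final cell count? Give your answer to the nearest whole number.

Each change multiplies by a factor: 0.47 × 0.908 = 0.42676.
5681 × 0.42676 = 2424.42356 ≈ 2424.

2424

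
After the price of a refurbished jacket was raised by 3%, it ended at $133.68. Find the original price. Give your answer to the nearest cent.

The overall multiplier applied was 1.03.
So the original price was $133.68 ÷ 1.03 ≈ $129.79.

$129.79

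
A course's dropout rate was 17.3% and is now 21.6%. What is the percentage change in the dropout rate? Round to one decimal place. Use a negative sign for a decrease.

24.9%

The change is 21.6 − 17.3 = 4.3 percentage points.
Relative to the original 17.3%, that is 4.3 ÷ 17.3 ≈ 24.9%.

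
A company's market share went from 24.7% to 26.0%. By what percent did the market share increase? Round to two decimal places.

5.26%

The change is 26.0 − 24.7 = 1.3 percentage points.
Relative to the original 24.7%, that is 1.3 ÷ 24.7 ≈ 5.26%.
So the market share rose by 5.26%.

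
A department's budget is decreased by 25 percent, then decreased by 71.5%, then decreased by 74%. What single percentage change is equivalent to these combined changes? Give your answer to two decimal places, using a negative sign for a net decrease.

The combined multiplier is 0.75 × 0.285 × 0.26 = 0.055575.
That corresponds to a decrease of 94.44%.

-94.44%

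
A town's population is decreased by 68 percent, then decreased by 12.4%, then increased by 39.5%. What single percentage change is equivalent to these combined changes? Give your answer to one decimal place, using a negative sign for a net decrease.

The combined multiplier is 0.32 × 0.876 × 1.395 = 0.3910464.
That corresponds to a decrease of 60.9%.

-60.9%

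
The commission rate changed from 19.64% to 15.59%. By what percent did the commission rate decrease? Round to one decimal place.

The change is 15.59 − 19.64 = -4.05 percentage points.
Relative to the original 19.64%, that is -4.05 ÷ 19.64 ≈ -20.6%.
So the commission rate fell by 20.6%.

20.6%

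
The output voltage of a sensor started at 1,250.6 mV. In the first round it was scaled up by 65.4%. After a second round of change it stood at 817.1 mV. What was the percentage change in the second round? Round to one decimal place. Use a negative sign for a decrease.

-60.5%

After the first round: 1,250.6 × 1.654 = 2068.4924.
Second-round multiplier: 817.1 ÷ 2068.4924 ≈ 0.39502.
That is a change of -60.5%.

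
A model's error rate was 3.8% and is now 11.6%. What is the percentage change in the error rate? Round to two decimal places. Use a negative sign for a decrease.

205.26%

The change is 11.6 − 3.8 = 7.8 percentage points.
Relative to the original 3.8%, that is 7.8 ÷ 3.8 ≈ 205.26%.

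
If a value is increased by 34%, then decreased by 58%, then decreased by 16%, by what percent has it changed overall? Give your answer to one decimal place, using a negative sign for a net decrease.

-52.7%

A 34% increase multiplies by 1.34.
Then a 58% decrease: 1.34 × 0.42 = 0.5628.
Then a 16% decrease: 0.5628 × 0.84 = 0.472752.
Overall factor 0.472752, i.e. -52.7%.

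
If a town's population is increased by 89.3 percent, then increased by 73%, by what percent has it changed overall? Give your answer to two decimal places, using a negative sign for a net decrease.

227.49%

An 89.3% increase multiplies by 1.893.
Then a 73% increase: 1.893 × 1.73 = 3.27489.
Overall factor 3.27489, i.e. 227.49%.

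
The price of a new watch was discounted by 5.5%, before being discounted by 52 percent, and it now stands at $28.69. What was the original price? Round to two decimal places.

The overall multiplier applied was 0.945 × 0.48 = 0.4536.
So the original price was $28.69 ÷ 0.4536 ≈ $63.25.

$63.25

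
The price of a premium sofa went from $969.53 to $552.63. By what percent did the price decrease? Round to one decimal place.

Change: $552.63 − $969.53 = -$416.90.
Relative to the original: -$416.90 ÷ $969.53 ≈ -43.0%.
So the price decreased by 43.0%.

43.0%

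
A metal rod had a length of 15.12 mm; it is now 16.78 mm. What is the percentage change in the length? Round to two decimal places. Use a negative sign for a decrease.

Change: 16.78 − 15.12 = 1.66.
Relative to the original: 1.66 ÷ 15.12 ≈ 10.98%.

10.98%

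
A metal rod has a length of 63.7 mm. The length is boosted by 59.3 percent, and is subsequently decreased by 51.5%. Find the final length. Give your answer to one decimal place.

Apply the 59.3% increase: 63.7 × 1.593 = 101.4741.
Apply the 51.5% decrease: 101.4741 × 0.485 = 49.2149385 ≈ 49.2.

49.2 mm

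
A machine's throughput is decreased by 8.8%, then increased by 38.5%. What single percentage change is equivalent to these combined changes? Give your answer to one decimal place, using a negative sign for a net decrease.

An 8.8% decrease multiplies by 0.912.
Then a 38.5% increase: 0.912 × 1.385 = 1.26312.
Overall factor 1.26312, i.e. 26.3%.

26.3%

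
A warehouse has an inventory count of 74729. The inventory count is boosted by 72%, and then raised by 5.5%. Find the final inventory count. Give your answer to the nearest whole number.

Each change multiplies by a factor: 1.72 × 1.055 = 1.8146.
74729 × 1.8146 = 135603.2434 ≈ 135603.

135603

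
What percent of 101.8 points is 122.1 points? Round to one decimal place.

122.1 points ÷ 101.8 points ≈ 119.9%.

119.9%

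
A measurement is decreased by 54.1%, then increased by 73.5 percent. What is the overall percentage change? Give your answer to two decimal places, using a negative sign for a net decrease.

A 54.1% decrease multiplies by 0.459.
Then a 73.5% increase: 0.459 × 1.735 = 0.796365.
Overall factor 0.796365, i.e. -20.36%.

-20.36%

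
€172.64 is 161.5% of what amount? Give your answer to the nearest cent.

€172.64 ÷ 1.615 ≈ €106.90.

€106.90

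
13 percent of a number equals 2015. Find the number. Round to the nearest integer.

2015 ÷ 0.13 = 15500.

15500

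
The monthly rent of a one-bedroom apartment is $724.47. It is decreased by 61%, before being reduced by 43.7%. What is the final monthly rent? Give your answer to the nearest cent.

Each change multiplies by a factor: 0.39 × 0.563 = 0.21957.
$724.47 × 0.21957 = $159.0718779 ≈ $159.07.

$159.07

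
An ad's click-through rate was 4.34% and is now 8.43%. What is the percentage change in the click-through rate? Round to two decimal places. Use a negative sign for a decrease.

The change is 8.43 − 4.34 = 4.09 percentage points.
Relative to the original 4.34%, that is 4.09 ÷ 4.34 ≈ 94.24%.

94.24%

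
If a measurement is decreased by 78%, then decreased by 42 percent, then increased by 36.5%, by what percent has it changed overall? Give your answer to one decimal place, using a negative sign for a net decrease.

-82.6%

The combined multiplier is 0.22 × 0.58 × 1.365 = 0.174174.
That corresponds to a decrease of 82.6%.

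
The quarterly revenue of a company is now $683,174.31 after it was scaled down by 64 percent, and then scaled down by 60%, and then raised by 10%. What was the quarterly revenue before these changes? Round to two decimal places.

Undoing the 10% increase: $683,174.31 ÷ 1.1 ≈ $621067.554545.
Undoing the 60% decrease: $621067.554545 ÷ 0.4 ≈ $1552668.886363.
Undoing the 64% decrease: $1552668.886363 ÷ 0.36 ≈ $4,312,969.13.

$4,312,969.13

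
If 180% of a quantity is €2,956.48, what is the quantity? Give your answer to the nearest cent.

€1,642.49

€2,956.48 ÷ 1.8 ≈ €1,642.49.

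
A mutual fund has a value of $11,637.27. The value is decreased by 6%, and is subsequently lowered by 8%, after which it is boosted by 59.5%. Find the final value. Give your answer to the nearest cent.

$16,051.94

6% decrease: $11,637.27 × 0.94 = $10939.0338.
Apply the 8% decrease: $10939.0338 × 0.92 = $10063.911096.
Apply the 59.5% increase: $10063.911096 × 1.595 = $16051.93819812 ≈ $16,051.94.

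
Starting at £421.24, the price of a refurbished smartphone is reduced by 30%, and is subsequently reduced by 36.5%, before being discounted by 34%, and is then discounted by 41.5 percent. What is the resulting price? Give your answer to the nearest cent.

Each change multiplies by a factor: 0.7 × 0.635 × 0.66 × 0.585 = 0.17162145.
£421.24 × 0.17162145 = £72.293819598 ≈ £72.29.

£72.29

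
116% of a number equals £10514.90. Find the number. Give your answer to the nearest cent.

£10514.90 ÷ 1.16 ≈ £9064.57.

£9064.57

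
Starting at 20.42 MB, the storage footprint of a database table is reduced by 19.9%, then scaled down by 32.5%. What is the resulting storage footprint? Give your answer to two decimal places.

11.04 MB

Apply the 19.9% decrease: 20.42 × 0.801 = 16.35642.
32.5% decrease: 16.35642 × 0.675 = 11.0405835 ≈ 11.04.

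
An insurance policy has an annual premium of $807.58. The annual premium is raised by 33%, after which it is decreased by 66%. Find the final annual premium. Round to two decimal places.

Each change multiplies by a factor: 1.33 × 0.34 = 0.4522.
$807.58 × 0.4522 = $365.187676 ≈ $365.19.

$365.19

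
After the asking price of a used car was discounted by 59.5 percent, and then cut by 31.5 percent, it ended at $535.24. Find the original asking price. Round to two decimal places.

Undoing the 31.5% decrease: $535.24 ÷ 0.685 ≈ $781.372263.
Undoing the 59.5% decrease: $781.372263 ÷ 0.405 ≈ $1,929.31.

$1,929.31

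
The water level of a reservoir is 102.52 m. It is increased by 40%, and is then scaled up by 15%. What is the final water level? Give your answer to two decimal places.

Each change multiplies by a factor: 1.4 × 1.15 = 1.61.
102.52 × 1.61 = 165.0572 ≈ 165.06.

165.06 m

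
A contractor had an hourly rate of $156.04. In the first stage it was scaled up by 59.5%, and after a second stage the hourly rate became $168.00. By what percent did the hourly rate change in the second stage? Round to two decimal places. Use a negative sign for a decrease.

-32.50%

After the first stage: $156.04 × 1.595 = $248.8838.
Second-stage multiplier: $168.00 ÷ $248.8838 ≈ 0.675014.
That is a change of -32.50%.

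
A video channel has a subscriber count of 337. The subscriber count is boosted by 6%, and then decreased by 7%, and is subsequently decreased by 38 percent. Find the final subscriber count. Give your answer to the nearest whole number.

Each change multiplies by a factor: 1.06 × 0.93 × 0.62 = 0.611196.
337 × 0.611196 = 205.973052 ≈ 206.

206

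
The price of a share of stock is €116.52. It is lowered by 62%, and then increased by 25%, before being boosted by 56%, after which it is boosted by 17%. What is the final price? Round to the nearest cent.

€101.02

Each change multiplies by a factor: 0.38 × 1.25 × 1.56 × 1.17 = 0.86697.
€116.52 × 0.86697 = €101.0193444 ≈ €101.02.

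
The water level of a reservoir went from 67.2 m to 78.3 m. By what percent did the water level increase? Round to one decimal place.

16.5%

Change: 78.3 − 67.2 = 11.1.
Relative to the original: 11.1 ÷ 67.2 ≈ 16.5%.
So the water level increased by 16.5%.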